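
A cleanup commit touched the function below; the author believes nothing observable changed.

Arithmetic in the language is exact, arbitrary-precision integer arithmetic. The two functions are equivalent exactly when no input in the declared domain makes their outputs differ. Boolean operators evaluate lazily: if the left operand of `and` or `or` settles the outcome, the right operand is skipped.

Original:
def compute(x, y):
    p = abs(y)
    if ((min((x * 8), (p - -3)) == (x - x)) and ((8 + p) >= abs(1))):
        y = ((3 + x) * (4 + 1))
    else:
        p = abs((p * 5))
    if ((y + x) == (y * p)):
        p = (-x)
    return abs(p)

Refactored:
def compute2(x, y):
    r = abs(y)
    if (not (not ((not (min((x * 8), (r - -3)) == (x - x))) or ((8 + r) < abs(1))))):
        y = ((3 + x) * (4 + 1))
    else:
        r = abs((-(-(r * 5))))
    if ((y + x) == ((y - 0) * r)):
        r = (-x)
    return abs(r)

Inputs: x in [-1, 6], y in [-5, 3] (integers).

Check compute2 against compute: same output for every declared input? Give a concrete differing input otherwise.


There is a counterexample at x=-1, y=-5: 25 on one side, 5 on the other.
compute: p becomes 5; next ((min((x * 8), (p - -3)) == (x - x)) and ((8 + p) >= abs(1))) evaluates to false; next p becomes 25; next ((y + x) == (y * p)) evaluates to false; next final value 25
compute2: r becomes 5; next (not (not ((not (min((x * 8), (r - -3)) == (x - x))) or ((8 + r) < abs(1))))) evaluates to true; next y becomes 10; next ((y + x) == ((y - 0) * r)) evaluates to false; next final value 5
verdict: not equivalent; witness: x=-1, y=-5


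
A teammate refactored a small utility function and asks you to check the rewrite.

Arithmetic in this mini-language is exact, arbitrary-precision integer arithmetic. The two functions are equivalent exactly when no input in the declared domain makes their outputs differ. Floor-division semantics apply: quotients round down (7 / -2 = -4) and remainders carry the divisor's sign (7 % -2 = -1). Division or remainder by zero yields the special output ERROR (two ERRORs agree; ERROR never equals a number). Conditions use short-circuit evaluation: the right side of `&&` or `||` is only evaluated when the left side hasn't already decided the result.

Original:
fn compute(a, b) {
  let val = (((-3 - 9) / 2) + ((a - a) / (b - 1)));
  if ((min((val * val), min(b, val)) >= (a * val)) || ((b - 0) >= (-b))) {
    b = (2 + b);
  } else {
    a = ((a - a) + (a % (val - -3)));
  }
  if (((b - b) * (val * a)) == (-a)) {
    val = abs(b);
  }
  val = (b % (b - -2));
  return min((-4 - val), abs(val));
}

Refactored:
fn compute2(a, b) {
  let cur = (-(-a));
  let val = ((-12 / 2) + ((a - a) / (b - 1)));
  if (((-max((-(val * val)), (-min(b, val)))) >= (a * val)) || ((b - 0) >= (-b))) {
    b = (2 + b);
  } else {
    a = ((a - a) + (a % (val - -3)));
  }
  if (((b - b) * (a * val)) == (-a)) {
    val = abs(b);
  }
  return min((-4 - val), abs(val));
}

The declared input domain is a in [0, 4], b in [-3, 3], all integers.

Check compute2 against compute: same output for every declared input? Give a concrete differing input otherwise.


Not equivalent: a=0, b=-3 separates them (-4 vs -7).
compute: val = -6; ((min((val * val), min(b, val)) >= (a * val)) || ((b - 0) >= (-b))) -> false; a = 0; (((b - b) * (val * a)) == (-a)) -> true; val = 3; val = 0; return -4
compute2: cur = 0; val = -6; (((-max((-(val * val)), (-min(b, val)))) >= (a * val)) || ((b - 0) >= (-b))) -> false; a = 0; (((b - b) * (a * val)) == (-a)) -> true; val = 3; return -7
verdict: not equivalent; witness: a=0, b=-3


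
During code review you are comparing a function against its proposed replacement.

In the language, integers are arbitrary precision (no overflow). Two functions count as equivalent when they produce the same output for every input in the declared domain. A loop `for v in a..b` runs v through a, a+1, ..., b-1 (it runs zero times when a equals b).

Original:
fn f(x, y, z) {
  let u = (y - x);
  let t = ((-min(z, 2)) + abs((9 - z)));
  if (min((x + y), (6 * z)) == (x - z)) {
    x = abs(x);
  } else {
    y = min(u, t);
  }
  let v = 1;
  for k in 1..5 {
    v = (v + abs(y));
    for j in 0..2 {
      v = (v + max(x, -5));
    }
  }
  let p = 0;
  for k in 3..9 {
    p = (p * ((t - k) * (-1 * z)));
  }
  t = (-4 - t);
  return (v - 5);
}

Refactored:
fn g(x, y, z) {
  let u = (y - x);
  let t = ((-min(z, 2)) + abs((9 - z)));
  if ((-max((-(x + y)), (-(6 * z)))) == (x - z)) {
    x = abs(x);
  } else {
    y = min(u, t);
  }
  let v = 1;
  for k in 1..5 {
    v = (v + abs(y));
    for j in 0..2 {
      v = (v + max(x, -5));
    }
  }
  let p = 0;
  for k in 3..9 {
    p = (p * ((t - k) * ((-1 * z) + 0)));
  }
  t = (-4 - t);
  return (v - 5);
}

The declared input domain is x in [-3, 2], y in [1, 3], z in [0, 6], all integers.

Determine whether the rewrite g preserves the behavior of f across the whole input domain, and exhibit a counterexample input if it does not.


Changes here: min/max/abs usage differs, constant usage differs, arithmetic usage differs; the full 126-point sweep finds no disagreement.
verdict: equivalent


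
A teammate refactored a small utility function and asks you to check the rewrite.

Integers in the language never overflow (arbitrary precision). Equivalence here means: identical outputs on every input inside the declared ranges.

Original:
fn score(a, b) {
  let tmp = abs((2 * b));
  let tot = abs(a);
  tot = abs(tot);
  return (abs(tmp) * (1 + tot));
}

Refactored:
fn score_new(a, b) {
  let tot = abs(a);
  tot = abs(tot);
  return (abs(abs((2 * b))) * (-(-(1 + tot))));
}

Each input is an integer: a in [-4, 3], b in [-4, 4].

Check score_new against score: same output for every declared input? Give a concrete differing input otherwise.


Differences: statement counts differ, local variable names differ — yet all 72 inputs agree.
verdict: equivalent


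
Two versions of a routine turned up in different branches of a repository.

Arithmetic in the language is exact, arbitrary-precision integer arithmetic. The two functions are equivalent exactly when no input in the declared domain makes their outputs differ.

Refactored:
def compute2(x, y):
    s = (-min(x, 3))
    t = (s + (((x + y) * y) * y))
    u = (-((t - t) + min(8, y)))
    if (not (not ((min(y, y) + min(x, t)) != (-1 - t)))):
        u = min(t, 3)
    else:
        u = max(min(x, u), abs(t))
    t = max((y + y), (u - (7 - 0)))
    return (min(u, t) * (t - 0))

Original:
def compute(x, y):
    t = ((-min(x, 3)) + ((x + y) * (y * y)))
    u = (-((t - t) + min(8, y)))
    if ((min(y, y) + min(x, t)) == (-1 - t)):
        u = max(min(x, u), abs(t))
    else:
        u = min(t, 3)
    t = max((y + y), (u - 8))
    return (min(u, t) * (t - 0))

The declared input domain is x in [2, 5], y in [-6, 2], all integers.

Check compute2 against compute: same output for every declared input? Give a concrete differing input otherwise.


Not equivalent: x=4, y=-3 separates them (25 vs 16).
compute: t=6, then u=3, then ((min(y, y) + min(x, t)) == (-1 - t)) is false, then u=3, then t=-5, then returns 25
compute2: s=-3, then t=6, then u=3, then (not (not ((min(y, y) + min(x, t)) != (-1 - t)))) is true, then u=3, then t=-4, then returns 16
verdict: not equivalent; witness: x=4, y=-3


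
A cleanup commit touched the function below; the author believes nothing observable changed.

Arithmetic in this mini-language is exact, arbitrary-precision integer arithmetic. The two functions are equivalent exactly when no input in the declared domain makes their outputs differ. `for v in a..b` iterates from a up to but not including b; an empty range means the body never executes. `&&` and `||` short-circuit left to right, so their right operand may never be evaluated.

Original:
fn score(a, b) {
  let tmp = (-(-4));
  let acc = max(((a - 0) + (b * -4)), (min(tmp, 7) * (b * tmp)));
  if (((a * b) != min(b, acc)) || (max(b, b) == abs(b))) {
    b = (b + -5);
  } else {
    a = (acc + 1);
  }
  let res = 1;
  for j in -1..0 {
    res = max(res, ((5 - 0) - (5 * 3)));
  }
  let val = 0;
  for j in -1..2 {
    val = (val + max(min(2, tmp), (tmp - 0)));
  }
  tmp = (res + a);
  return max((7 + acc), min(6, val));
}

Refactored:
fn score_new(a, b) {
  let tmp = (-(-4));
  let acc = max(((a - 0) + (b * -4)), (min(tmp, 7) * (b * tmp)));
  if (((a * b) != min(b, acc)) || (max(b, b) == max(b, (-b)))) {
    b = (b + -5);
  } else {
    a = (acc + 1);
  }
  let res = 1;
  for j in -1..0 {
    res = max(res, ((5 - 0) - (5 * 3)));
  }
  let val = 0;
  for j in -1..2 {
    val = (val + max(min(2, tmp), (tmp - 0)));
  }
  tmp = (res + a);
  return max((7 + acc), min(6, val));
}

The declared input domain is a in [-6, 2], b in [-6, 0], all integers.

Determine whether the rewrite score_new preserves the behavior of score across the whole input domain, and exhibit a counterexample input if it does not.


The two are interchangeable: min/max/abs usage differs, and every declared input agrees.
One worked example (a=1, b=-5) — score: tmp=4, then acc=21, then (((a * b) != min(b, acc)) || (max(b, b) == abs(b))) is false, then a=22, then res=1, then (j=-1), then res=1, then val=0, then (j=-1), then val=4, then (j=0), then val=8, then (j=1), then val=12, then tmp=23, then returns 28; score_new: tmp=4, then acc=21, then (((a * b) != min(b, acc)) || (max(b, b) == max(b, (-b)))) is false, then a=22, then res=1, then (j=-1), then res=1, then val=0, then (j=-1), then val=4, then (j=0), then val=8, then (j=1), then val=12, then tmp=23, then returns 28; agreement on 28.
Sweeping the whole domain (63 inputs) finds no disagreement.
verdict: equivalent


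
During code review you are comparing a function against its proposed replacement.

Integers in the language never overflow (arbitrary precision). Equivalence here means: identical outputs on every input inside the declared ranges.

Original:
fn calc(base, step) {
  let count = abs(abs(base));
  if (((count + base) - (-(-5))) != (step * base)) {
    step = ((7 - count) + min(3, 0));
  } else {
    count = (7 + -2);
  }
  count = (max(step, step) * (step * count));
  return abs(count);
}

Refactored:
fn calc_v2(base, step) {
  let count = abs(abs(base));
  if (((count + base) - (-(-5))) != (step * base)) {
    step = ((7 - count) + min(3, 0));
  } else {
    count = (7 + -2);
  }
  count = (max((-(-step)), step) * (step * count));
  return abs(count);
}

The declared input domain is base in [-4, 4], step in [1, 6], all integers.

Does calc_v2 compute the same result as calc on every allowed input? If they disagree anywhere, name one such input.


Equivalent — the differences include same computation, different form, yet no declared input distinguishes the two.
One worked example (base=-2, step=5) — calc: count=2, then (((count + base) - (-(-5))) != (step * base)) is true, then step=5, then count=50, then returns 50; calc_v2: count=2, then (((count + base) - (-(-5))) != (step * base)) is true, then step=5, then count=50, then returns 50; agreement on 50.
Sweeping the whole domain (54 inputs) finds no disagreement.
verdict: equivalent


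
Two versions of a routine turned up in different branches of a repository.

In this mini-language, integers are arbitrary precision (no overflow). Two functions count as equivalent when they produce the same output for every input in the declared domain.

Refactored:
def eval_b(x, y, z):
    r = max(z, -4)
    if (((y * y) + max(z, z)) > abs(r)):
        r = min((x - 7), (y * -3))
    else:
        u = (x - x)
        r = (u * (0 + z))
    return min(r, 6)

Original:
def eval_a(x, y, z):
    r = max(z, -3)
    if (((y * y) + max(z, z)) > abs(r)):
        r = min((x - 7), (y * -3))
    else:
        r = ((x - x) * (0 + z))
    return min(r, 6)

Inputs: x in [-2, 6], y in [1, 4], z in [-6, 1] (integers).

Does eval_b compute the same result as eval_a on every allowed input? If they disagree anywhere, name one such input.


x=-2, y=3, z=-5 yields -9 from eval_a but 0 from eval_b.
verdict: not equivalent; witness: x=-2, y=3, z=-5


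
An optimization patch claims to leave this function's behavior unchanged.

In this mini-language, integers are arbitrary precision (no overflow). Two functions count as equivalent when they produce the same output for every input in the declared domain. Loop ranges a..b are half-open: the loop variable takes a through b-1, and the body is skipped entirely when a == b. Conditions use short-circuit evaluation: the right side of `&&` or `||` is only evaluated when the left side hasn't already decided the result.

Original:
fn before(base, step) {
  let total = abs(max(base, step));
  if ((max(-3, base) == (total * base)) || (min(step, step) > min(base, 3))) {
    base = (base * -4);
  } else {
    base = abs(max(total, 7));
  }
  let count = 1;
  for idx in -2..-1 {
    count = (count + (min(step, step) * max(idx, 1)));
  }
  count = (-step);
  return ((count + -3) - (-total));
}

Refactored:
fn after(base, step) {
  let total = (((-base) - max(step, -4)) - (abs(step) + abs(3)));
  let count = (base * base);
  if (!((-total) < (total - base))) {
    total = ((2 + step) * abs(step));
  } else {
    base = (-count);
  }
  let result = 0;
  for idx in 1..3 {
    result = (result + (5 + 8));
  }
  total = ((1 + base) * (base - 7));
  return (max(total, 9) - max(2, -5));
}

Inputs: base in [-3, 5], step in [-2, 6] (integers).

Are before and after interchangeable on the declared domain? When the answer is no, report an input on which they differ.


Run the pair on base=-3, step=-2.
before: total := 2 | ((max(-3, base) == (total * base)) || (min(step, step) > min(base, 3))): true | base := 12 | count := 1 | iter idx=-2: | count := -1 | count := 2 | result 1
after: total := 0 | count := 9 | (!((-total) < (total - base))): false | base := -9 | result := 0 | iter idx=1: | result := 13 | iter idx=2: | result := 26 | total := 128 | result 126
1 and 126 differ, so these are not the same function on this domain.
verdict: not equivalent; witness: base=-3, step=-2


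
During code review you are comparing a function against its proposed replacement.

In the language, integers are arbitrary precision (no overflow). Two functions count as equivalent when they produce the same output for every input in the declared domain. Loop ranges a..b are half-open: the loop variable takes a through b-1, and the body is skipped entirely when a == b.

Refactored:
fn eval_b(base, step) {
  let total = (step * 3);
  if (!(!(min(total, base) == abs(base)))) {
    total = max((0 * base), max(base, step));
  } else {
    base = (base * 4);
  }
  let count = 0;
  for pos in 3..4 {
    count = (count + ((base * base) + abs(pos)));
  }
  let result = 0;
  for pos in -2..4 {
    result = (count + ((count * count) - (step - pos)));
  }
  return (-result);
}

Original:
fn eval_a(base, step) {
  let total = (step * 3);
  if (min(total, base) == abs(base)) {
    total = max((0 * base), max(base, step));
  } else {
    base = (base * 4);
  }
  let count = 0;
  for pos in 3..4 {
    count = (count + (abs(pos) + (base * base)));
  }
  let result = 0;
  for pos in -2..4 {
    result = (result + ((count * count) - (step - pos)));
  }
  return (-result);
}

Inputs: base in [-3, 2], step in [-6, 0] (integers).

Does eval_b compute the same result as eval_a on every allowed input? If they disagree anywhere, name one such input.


Evaluate both at base=-3, step=-6.
eval_a: total := -18 | (min(total, base) == abs(base)): false | base := -12 | count := 0 | iter pos=3: | count := 147 | result := 0 | iter pos=-2: | result := 21613 | iter pos=-1: | result := 43227 | iter pos=0: | result := 64842 | iter pos=1: | result := 86458 | iter pos=2: | result := 108075 | iter pos=3: | result := 129693 | result -129693
eval_b: total := -18 | (!(!(min(total, base) == abs(base)))): false | base := -12 | count := 0 | iter pos=3: | count := 147 | result := 0 | iter pos=-2: | result := 21760 | iter pos=-1: | result := 21761 | iter pos=0: | result := 21762 | iter pos=1: | result := 21763 | iter pos=2: | result := 21764 | iter pos=3: | result := 21765 | result -21765
-129693 against -21765: the behavior changed.
verdict: not equivalent; witness: base=-3, step=-6


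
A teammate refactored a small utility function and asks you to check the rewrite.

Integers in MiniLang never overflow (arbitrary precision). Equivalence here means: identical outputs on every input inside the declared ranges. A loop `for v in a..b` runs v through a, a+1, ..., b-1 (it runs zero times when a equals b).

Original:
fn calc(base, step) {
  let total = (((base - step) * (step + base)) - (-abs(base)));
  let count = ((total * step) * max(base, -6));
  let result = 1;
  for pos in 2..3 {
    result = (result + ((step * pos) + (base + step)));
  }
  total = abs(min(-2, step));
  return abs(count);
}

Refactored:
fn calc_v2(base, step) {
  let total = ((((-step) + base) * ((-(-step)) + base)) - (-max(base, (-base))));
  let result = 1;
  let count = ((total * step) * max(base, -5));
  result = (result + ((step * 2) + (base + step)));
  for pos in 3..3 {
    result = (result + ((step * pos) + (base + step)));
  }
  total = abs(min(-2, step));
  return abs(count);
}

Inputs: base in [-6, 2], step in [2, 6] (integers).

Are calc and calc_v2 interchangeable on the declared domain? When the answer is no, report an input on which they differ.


These are not equivalent — on base=-6, step=2 the outputs split (456 vs 380).
calc: total becomes 38; next count becomes -456; next result becomes 1; next at pos=2:; next result becomes 1; next total becomes 2; next final value 456
calc_v2: total becomes 38; next result becomes 1; next count becomes -380; next result becomes 1; next pos never enters its loop body; next total becomes 2; next final value 380
verdict: not equivalent; witness: base=-6, step=2


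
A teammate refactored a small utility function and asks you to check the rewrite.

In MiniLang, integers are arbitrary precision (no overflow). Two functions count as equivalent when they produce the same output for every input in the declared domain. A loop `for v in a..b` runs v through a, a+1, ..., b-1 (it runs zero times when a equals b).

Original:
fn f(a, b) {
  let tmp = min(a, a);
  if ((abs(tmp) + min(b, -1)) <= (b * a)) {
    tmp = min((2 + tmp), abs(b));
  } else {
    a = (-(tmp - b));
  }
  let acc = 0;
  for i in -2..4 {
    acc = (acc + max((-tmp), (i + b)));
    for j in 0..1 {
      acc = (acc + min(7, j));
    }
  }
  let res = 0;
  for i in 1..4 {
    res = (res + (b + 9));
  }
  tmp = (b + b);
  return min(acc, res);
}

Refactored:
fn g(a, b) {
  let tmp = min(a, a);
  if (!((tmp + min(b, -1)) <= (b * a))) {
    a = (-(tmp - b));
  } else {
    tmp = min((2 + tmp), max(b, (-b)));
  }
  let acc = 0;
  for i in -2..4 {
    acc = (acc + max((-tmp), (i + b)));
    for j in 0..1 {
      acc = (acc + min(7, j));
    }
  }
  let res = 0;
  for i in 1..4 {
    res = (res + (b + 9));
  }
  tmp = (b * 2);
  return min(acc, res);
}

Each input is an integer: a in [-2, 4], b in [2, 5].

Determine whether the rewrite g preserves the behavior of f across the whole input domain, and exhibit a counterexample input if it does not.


Run the pair on a=-1, b=2.
f: tmp := -1 | ((abs(tmp) + min(b, -1)) <= (b * a)): false | a := 3 | acc := 0 | iter i=-2: | acc := 1 | iter j=0: | acc := 1 | iter i=-1: | acc := 2 | iter j=0: | acc := 2 | iter i=0: | acc := 4 | iter j=0: | acc := 4 | iter i=1: | acc := 7 | iter j=0: | acc := 7 | iter i=2: | acc := 11 | iter j=0: | acc := 11 | iter i=3: | acc := 16 | iter j=0: | acc := 16 | res := 0 | iter i=1: | res := 11 | iter i=2: | res := 22 | iter i=3: | res := 33 | tmp := 4 | result 16
g: tmp := -1 | (!((tmp + min(b, -1)) <= (b * a))): false | tmp := 1 | acc := 0 | iter i=-2: | acc := 0 | iter j=0: | acc := 0 | iter i=-1: | acc := 1 | iter j=0: | acc := 1 | iter i=0: | acc := 3 | iter j=0: | acc := 3 | iter i=1: | acc := 6 | iter j=0: | acc := 6 | iter i=2: | acc := 10 | iter j=0: | acc := 10 | iter i=3: | acc := 15 | iter j=0: | acc := 15 | res := 0 | iter i=1: | res := 11 | iter i=2: | res := 22 | iter i=3: | res := 33 | tmp := 4 | result 15
16 != 15, so the rewrite changes behavior.
verdict: not equivalent; witness: a=-1, b=2


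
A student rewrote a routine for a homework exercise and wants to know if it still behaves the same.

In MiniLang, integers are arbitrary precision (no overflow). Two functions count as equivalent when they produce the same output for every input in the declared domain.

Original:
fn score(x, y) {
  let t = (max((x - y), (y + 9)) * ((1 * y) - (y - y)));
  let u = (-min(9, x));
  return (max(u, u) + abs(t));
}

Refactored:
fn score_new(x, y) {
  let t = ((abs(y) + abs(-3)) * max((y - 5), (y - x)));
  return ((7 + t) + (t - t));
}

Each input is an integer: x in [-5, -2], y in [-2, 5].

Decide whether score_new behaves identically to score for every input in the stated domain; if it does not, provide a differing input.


On input x=-5, y=-2, score returns 19 while score_new returns 22.
verdict: not equivalent; witness: x=-5, y=-2


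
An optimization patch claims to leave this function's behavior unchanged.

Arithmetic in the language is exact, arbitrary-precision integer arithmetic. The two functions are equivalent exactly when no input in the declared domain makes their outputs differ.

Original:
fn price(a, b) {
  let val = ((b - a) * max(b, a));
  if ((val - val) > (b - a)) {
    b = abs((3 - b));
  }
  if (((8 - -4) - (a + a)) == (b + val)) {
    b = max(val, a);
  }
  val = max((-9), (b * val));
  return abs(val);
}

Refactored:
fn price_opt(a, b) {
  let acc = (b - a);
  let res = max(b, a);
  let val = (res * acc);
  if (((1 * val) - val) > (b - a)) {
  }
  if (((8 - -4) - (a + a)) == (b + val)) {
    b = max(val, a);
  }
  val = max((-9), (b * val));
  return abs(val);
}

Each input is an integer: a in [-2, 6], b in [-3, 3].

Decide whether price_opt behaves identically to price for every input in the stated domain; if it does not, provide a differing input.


These are not equivalent — on a=-2, b=-3 the outputs split (12 vs 6).
price: val := 2 | ((val - val) > (b - a)): true | b := 6 | (((8 - -4) - (a + a)) == (b + val)): false | val := 12 | result 12
price_opt: acc := -1 | res := -2 | val := 2 | (((1 * val) - val) > (b - a)): true | (((8 - -4) - (a + a)) == (b + val)): false | val := -6 | result 6
verdict: not equivalent; witness: a=-2, b=-3


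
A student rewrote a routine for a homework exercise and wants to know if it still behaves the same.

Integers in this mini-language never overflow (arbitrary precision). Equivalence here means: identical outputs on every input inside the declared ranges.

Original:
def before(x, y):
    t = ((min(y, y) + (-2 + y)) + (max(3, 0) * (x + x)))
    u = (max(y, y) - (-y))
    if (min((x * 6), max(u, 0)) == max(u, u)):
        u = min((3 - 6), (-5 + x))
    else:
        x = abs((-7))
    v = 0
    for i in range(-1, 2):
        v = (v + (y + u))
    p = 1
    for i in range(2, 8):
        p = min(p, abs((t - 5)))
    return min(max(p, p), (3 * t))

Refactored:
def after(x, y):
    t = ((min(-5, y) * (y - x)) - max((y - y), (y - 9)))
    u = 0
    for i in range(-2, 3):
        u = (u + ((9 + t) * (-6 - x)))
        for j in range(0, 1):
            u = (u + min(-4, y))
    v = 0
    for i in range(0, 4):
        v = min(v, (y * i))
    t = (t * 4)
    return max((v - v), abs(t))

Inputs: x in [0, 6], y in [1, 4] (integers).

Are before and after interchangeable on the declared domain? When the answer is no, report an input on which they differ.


The rewrite breaks on x=0, y=1, where the results are 0 and 20.
before: t = 0; u = 2; (min((x * 6), max(u, 0)) == max(u, u)) -> false; x = 7; v = 0; [i=-1]; v = 3; [i=0]; v = 6; [i=1]; v = 9; p = 1; [i=2]; p = 1; [i=3]; p = 1; [i=4]; p = 1; [i=5]; p = 1; [i=6]; p = 1; [i=7]; p = 1; return 0
after: t = -5; u = 0; [i=-2]; u = -24; [j=0]; u = -28; [i=-1]; u = -52; [j=0]; u = -56; [i=0]; u = -80; [j=0]; u = -84; [i=1]; u = -108; [j=0]; u = -112; [i=2]; u = -136; [j=0]; u = -140; v = 0; [i=0]; v = 0; [i=1]; v = 0; [i=2]; v = 0; [i=3]; v = 0; t = -20; return 20
verdict: not equivalent; witness: x=0, y=1


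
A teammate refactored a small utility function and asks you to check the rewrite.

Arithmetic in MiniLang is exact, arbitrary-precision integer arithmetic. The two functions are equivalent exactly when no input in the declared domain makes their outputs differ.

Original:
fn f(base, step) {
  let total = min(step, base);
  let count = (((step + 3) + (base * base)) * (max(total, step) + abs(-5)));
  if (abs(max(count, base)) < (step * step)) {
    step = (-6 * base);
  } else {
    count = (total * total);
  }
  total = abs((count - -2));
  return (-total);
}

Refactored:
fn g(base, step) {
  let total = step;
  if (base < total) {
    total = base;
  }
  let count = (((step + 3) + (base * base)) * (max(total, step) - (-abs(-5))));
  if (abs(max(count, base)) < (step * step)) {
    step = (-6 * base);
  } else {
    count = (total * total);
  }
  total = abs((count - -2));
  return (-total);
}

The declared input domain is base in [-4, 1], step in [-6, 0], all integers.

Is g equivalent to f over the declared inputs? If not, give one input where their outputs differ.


The two are interchangeable: statement counts differ; also arithmetic usage differs; also comparison usage differs; also branching structure differs; also min/max/abs usage differs, and every declared input agrees.
Tracing base=-1, step=-3: f: total := -3 | count := 2 | (abs(max(count, base)) < (step * step)): true | step := 6 | total := 4 | result -4 | g: total := -3 | (base < total): false | count := 2 | (abs(max(count, base)) < (step * step)): true | step := 6 | total := 4 | result -4 — matching result -4.
Checked all 42 inputs in the declared domain: the outputs agree on every one.
verdict: equivalent


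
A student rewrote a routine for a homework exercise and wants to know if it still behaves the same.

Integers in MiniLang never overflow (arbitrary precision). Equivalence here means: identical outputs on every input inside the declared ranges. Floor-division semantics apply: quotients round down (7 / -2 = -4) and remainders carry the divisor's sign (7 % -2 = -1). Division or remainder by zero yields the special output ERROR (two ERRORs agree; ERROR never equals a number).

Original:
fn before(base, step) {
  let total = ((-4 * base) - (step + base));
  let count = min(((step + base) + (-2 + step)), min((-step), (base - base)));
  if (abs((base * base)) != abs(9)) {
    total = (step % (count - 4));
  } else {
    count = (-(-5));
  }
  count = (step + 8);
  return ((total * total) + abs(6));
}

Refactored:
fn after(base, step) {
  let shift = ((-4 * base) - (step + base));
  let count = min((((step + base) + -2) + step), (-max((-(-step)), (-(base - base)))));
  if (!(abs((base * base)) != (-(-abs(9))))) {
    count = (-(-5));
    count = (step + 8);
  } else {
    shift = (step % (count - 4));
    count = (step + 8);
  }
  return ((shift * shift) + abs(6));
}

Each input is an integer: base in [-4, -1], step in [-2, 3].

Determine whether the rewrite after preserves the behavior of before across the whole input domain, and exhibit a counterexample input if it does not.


Side by side, the visible changes include: statement counts differ, plus local variable names differ, plus constant usage differs, plus min/max/abs usage differs, plus arithmetic usage differs, plus boolean connective usage differs.
Tracing base=-2, step=2: before: total=8, then count=-2, then (abs((base * base)) != abs(9)) is true, then total=-4, then count=10, then returns 22 | after: shift=8, then count=-2, then (!(abs((base * base)) != (-(-abs(9))))) is false, then shift=-4, then count=10, then returns 22 — matching result 22.
Checked all 24 inputs in the declared domain: the outputs agree on every one.
verdict: equivalent


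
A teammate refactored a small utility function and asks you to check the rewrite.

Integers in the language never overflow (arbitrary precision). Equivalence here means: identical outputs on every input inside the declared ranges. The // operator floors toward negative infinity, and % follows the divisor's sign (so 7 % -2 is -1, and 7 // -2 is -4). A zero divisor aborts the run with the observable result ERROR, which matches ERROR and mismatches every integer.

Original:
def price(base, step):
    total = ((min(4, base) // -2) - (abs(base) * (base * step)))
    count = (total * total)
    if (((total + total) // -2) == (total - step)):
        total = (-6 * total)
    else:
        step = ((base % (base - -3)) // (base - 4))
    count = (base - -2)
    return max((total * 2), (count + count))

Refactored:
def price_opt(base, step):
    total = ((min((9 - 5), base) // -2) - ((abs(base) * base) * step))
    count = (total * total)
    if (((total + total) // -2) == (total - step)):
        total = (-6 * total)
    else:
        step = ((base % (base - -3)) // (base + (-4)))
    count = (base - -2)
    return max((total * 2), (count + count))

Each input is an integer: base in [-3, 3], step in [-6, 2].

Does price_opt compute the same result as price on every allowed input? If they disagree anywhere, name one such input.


The two versions differ — the changes include constant usage differs, arithmetic usage differs.
Tracing base=2, step=2: price: total=-9, then count=81, then (((total + total) // -2) == (total - step)) is false, then step=-1, then count=4, then returns 8 | price_opt: total=-9, then count=81, then (((total + total) // -2) == (total - step)) is false, then step=-1, then count=4, then returns 8 — matching result 8.
An exhaustive pass over the 63 declared inputs shows identical outputs.
verdict: equivalent


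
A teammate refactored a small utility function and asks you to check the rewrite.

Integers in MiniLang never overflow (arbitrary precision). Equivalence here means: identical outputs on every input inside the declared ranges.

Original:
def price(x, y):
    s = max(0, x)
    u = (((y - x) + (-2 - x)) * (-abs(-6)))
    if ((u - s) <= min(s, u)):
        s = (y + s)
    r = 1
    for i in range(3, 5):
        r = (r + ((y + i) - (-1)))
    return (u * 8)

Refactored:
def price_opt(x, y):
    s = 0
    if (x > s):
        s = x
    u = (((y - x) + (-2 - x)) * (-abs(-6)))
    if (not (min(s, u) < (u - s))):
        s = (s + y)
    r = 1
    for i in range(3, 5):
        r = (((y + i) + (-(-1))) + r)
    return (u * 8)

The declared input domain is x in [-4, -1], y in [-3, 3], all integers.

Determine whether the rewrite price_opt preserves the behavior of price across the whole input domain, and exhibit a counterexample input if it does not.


Differences: comparison usage differs; and arithmetic usage differs; and branching structure differs; and statement counts differ; and boolean connective usage differs; and min/max/abs usage differs — yet all 28 inputs agree.
verdict: equivalent


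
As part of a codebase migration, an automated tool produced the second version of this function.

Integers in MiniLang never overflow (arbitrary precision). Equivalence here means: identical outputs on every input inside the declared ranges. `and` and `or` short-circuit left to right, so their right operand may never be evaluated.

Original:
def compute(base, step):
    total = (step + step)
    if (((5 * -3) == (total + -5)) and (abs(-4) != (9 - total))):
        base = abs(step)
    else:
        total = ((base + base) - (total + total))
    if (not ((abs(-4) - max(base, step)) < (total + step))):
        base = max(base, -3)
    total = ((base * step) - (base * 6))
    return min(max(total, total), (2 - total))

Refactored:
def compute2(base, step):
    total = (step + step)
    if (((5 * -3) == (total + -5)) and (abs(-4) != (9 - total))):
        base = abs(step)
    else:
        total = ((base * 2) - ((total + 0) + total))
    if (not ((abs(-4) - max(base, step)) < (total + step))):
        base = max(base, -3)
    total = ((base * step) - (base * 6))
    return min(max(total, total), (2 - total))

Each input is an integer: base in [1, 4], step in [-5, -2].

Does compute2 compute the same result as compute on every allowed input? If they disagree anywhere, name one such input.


Reading the diff, among the changes: constant usage differs; arithmetic usage differs.
One worked example (base=1, step=-4) — compute: total becomes -8; next (((5 * -3) == (total + -5)) and (abs(-4) != (9 - total))) evaluates to false; next total becomes 18; next (not ((abs(-4) - max(base, step)) < (total + step))) evaluates to false; next total becomes -10; next final value -10; compute2: total becomes -8; next (((5 * -3) == (total + -5)) and (abs(-4) != (9 - total))) evaluates to false; next total becomes 18; next (not ((abs(-4) - max(base, step)) < (total + step))) evaluates to false; next total becomes -10; next final value -10; agreement on -10.
An exhaustive pass over the 16 declared inputs shows identical outputs.
verdict: equivalent


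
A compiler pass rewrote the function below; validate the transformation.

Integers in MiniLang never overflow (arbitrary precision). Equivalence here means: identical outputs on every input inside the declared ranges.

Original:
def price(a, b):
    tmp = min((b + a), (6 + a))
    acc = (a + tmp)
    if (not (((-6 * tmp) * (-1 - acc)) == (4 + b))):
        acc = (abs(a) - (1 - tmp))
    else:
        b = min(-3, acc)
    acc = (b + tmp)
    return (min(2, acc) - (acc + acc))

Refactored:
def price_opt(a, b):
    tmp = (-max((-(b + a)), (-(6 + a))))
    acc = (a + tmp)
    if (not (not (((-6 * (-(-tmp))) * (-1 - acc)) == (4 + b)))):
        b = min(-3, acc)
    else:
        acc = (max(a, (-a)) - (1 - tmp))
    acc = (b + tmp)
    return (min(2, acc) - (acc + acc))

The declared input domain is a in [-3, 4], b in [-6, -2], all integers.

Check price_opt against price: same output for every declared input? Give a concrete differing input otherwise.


Behavior is preserved: although min/max/abs usage differs; boolean connective usage differs, the outputs never diverge.
As a probe, take a=-3, b=-4: price runs tmp = -7; acc = -10; (not (((-6 * tmp) * (-1 - acc)) == (4 + b))) -> true; acc = -5; acc = -11; return 11; price_opt runs tmp = -7; acc = -10; (not (not (((-6 * (-(-tmp))) * (-1 - acc)) == (4 + b)))) -> false; acc = -5; acc = -11; return 11; both end at 11.
Every one of the 40 inputs gives matching results.
verdict: equivalent


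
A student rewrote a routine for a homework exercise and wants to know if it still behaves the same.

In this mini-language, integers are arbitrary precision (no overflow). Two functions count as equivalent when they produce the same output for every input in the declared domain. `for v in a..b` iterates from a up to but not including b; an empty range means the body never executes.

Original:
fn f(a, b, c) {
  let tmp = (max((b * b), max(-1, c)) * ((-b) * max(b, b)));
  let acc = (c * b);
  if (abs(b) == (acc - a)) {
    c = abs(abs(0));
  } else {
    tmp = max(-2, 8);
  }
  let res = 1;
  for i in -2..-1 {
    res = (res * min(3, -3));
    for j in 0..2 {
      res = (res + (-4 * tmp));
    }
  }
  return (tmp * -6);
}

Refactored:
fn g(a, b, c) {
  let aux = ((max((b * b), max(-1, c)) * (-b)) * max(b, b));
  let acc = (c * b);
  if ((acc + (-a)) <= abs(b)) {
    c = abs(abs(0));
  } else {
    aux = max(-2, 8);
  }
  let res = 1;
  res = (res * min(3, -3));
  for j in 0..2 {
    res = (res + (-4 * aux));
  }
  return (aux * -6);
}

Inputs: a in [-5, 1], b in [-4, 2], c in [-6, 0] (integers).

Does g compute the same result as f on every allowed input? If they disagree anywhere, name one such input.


The rewrite breaks on a=-5, b=1, c=-6, where the results are -48 and 6.
f: tmp = -1; acc = -6; (abs(b) == (acc - a)) -> false; tmp = 8; res = 1; [i=-2]; res = -3; [j=0]; res = -35; [j=1]; res = -67; return -48
g: aux = -1; acc = -6; ((acc + (-a)) <= abs(b)) -> true; c = 0; res = 1; res = -3; [j=0]; res = 1; [j=1]; res = 5; return 6
verdict: not equivalent; witness: a=-5, b=1, c=-6


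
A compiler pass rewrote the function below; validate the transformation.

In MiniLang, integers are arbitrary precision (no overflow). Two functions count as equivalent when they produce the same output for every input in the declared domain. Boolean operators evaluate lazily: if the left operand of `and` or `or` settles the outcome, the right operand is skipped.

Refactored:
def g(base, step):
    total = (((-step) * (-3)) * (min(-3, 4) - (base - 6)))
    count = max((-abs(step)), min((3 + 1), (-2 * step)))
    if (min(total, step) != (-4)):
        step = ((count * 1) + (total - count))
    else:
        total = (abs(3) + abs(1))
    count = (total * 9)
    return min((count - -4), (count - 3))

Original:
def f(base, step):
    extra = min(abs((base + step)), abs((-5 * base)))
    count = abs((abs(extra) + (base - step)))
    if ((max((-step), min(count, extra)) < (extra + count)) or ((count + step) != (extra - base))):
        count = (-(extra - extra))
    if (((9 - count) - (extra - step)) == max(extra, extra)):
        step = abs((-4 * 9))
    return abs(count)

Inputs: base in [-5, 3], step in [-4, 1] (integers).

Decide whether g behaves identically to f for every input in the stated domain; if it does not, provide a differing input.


The rewrite breaks on base=-5, step=-4, where the results are 0 and -867.
f: extra becomes 9; next count becomes 8; next ((max((-step), min(count, extra)) < (extra + count)) or ((count + step) != (extra - base))) evaluates to true; next count becomes 0; next (((9 - count) - (extra - step)) == max(extra, extra)) evaluates to false; next final value 0
g: total becomes -96; next count becomes 4; next (min(total, step) != (-4)) evaluates to true; next step becomes -96; next count becomes -864; next final value -867
verdict: not equivalent; witness: base=-5, step=-4


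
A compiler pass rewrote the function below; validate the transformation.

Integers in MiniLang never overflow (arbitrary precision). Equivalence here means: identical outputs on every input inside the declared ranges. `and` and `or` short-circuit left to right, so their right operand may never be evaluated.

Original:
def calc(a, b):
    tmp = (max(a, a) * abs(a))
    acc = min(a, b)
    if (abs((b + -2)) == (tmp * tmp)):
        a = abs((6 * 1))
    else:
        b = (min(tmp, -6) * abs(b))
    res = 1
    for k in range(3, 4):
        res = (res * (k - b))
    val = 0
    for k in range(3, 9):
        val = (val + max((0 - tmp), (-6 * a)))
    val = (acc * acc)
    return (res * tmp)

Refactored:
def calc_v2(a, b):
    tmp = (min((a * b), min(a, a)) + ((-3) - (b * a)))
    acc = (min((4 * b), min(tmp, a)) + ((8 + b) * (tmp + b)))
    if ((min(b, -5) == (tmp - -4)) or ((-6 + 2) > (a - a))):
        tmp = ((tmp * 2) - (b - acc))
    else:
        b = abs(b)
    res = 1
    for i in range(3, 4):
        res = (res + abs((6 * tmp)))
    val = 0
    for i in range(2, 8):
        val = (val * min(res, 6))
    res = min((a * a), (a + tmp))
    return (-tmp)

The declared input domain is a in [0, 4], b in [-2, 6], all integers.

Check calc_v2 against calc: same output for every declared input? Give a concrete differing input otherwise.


Take a=0, b=-2.
calc: tmp := 0 | acc := -2 | (abs((b + -2)) == (tmp * tmp)): false | b := -12 | res := 1 | iter k=3: | res := 15 | val := 0 | iter k=3: | val := 0 | iter k=4: | val := 0 | iter k=5: | val := 0 | iter k=6: | val := 0 | iter k=7: | val := 0 | iter k=8: | val := 0 | val := 4 | result 0
calc_v2: tmp := -3 | acc := -38 | ((min(b, -5) == (tmp - -4)) or ((-6 + 2) > (a - a))): false | b := 2 | res := 1 | iter i=3: | res := 19 | val := 0 | iter i=2: | val := 0 | iter i=3: | val := 0 | iter i=4: | val := 0 | iter i=5: | val := 0 | iter i=6: | val := 0 | iter i=7: | val := 0 | res := -3 | result 3
0 against 3: the behavior changed.
verdict: not equivalent; witness: a=0, b=-2


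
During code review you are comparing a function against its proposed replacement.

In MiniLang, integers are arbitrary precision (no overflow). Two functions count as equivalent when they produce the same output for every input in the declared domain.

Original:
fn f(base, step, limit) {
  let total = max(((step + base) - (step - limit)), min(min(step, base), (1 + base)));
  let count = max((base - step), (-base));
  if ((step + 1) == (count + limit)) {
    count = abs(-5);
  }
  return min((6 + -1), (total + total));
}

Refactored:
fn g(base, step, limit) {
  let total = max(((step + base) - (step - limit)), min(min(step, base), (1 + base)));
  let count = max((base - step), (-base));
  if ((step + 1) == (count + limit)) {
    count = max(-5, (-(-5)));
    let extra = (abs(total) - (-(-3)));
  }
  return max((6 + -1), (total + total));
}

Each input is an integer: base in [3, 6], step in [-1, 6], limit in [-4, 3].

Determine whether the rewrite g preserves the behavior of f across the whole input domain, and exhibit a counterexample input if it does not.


At base=3, step=-1, limit=-4: f gives -2, g gives 5.
verdict: not equivalent; witness: base=3, step=-1, limit=-4
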